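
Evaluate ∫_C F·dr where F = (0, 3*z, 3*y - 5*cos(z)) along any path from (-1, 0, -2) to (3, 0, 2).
-10*sin(2)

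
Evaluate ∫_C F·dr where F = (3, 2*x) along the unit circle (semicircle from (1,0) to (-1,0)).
-6 + pi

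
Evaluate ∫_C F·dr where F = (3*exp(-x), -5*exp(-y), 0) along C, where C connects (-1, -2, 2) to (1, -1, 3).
((8 - 5*E)*exp(2) - 3)*exp(-1)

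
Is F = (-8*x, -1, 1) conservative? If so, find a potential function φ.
Yes, F is conservative. φ = -4*x**2 - y + z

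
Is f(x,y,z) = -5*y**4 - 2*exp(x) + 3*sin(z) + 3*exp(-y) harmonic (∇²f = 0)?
No, ∇²f = -60*y**2 - 2*exp(x) - 3*sin(z) + 3*exp(-y)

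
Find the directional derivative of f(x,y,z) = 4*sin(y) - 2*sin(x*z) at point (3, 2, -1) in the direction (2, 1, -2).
16*cos(3)/3 + 4*cos(2)/3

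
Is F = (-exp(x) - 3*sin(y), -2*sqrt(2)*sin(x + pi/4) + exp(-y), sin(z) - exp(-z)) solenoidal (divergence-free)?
No, ∇·F = -exp(x) + cos(z) + exp(-z) - exp(-y)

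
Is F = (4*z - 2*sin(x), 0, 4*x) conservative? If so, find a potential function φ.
Yes, F is conservative. φ = 4*x*z + 2*cos(x)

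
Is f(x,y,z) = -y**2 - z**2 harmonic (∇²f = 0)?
No, ∇²f = -4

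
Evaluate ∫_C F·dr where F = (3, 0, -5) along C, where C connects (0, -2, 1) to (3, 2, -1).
19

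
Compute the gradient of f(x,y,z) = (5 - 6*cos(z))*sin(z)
(0, 0, 5*cos(z) - 6*cos(2*z))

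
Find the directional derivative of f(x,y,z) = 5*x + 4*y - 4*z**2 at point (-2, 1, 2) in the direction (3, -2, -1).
23*sqrt(14)/14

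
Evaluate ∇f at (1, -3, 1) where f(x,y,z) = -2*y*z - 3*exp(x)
(-3*E, -2, 6)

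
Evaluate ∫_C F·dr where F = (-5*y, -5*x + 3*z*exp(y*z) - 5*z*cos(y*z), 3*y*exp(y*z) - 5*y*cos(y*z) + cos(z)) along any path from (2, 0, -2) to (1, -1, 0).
sin(2) + 5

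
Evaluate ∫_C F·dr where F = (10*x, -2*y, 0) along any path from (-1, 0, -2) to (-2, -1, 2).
14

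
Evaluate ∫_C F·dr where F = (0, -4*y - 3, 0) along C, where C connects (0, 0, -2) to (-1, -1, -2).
1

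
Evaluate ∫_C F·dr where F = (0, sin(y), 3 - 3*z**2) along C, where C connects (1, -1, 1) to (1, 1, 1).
0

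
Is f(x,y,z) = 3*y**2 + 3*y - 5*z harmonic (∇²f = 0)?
No, ∇²f = 6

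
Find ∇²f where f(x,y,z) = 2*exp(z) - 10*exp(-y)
2*exp(z) - 10*exp(-y)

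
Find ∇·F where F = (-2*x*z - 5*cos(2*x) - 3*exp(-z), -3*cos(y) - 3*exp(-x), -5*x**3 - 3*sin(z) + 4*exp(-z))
-2*z + 10*sin(2*x) + 3*sin(y) - 3*cos(z) - 4*exp(-z)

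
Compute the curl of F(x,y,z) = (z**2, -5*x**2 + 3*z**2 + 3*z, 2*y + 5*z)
(-6*z - 1, 2*z, -10*x)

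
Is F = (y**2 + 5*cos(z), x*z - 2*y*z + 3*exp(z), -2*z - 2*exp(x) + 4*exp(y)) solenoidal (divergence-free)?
No, ∇·F = -2*z - 2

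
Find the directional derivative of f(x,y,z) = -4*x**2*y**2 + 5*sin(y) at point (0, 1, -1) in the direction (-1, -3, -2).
-15*sqrt(14)*cos(1)/14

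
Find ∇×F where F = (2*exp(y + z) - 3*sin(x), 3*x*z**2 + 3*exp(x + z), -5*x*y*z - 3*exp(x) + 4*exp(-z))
(-11*x*z - 3*exp(x + z), 5*y*z + 3*exp(x) + 2*exp(y + z), 3*z**2 + 3*exp(x + z) - 2*exp(y + z))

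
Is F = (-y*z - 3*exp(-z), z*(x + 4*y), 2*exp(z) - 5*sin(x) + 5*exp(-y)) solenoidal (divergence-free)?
No, ∇·F = 4*z + 2*exp(z)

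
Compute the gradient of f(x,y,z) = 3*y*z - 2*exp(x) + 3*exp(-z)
(-2*exp(x), 3*z, 3*y - 3*exp(-z))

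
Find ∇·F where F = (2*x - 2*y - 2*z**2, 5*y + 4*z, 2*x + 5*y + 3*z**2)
6*z + 7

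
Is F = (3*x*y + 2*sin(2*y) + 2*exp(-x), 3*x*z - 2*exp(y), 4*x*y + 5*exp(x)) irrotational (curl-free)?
No, ∇×F = (x, -4*y - 5*exp(x), -3*x + 3*z - 4*cos(2*y))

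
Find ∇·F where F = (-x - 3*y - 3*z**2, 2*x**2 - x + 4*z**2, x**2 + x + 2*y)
-1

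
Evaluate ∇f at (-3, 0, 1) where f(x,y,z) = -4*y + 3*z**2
(0, -4, 6)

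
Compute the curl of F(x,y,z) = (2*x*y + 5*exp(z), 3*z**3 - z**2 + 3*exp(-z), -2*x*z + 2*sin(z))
(-9*z**2 + 2*z + 3*exp(-z), 2*z + 5*exp(z), -2*x)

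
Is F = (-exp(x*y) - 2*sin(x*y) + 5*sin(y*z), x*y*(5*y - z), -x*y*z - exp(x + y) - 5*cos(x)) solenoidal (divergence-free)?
No, ∇·F = 9*x*y - x*z - y*exp(x*y) - 2*y*cos(x*y)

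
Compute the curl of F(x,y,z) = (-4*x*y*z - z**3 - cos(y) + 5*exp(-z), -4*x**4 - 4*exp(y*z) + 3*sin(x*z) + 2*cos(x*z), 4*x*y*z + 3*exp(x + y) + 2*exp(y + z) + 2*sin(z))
(4*x*z + 2*x*sin(x*z) - 3*x*cos(x*z) + 4*y*exp(y*z) + 3*exp(x + y) + 2*exp(y + z), -4*x*y - 4*y*z - 3*z**2 - 3*exp(x + y) - 5*exp(-z), -16*x**3 + 4*x*z - 2*z*sin(x*z) + 3*z*cos(x*z) - sin(y))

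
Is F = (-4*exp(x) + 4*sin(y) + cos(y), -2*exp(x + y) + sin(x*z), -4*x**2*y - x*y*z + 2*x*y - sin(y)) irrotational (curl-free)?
No, ∇×F = (-4*x**2 - x*z - x*cos(x*z) + 2*x - cos(y), y*(8*x + z - 2), z*cos(x*z) - 2*exp(x + y) + sin(y) - 4*cos(y))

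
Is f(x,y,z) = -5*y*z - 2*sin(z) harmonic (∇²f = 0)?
No, ∇²f = 2*sin(z)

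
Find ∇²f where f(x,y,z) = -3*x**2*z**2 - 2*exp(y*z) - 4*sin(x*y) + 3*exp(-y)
4*x**2*sin(x*y) - 6*x**2 - 2*y**2*exp(y*z) + 4*y**2*sin(x*y) - 2*z**2*exp(y*z) - 6*z**2 + 3*exp(-y)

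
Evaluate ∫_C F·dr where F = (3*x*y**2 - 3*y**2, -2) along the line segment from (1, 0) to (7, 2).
104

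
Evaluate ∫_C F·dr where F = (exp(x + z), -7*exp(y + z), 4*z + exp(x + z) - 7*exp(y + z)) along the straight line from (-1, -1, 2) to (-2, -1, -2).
(-7*E + 1 + 6*exp(5))*exp(-4)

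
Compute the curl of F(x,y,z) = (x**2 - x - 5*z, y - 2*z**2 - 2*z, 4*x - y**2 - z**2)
(-2*y + 4*z + 2, -9, 0)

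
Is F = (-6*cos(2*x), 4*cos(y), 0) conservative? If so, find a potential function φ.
Yes, F is conservative. φ = -3*sin(2*x) + 4*sin(y)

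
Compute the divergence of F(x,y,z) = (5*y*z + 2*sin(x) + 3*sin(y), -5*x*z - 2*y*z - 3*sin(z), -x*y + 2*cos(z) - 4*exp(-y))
-2*z - 2*sin(z) + 2*cos(x)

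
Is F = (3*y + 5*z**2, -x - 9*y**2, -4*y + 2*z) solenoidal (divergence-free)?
No, ∇·F = 2 - 18*y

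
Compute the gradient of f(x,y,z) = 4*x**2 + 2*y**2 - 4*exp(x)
(8*x - 4*exp(x), 4*y, 0)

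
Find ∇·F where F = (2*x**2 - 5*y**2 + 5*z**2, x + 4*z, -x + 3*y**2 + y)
4*x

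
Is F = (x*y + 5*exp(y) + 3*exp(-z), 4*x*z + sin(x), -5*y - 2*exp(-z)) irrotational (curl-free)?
No, ∇×F = (-4*x - 5, -3*exp(-z), -x + 4*z - 5*exp(y) + cos(x))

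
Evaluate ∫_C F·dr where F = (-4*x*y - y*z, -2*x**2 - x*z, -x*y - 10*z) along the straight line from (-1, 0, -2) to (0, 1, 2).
0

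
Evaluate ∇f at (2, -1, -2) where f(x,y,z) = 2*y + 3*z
(0, 2, 3)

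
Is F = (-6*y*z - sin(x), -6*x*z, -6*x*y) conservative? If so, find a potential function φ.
Yes, F is conservative. φ = -6*x*y*z + cos(x)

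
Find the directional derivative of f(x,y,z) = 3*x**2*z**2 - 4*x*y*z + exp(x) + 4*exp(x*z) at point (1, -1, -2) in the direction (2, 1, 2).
-8*exp(-2)/3 + 2*E/3 + 8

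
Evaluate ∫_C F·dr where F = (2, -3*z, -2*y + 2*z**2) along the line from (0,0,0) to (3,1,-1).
47/6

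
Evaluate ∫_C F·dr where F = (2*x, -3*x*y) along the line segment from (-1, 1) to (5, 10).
-789/2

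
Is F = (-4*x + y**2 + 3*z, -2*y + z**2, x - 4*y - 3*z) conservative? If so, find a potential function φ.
No, ∇×F = (-2*z - 4, 2, -2*y) ≠ 0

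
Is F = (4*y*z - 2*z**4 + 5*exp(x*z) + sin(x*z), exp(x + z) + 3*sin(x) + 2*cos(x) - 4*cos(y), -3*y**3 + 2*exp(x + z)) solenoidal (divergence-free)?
No, ∇·F = 5*z*exp(x*z) + z*cos(x*z) + 2*exp(x + z) + 4*sin(y)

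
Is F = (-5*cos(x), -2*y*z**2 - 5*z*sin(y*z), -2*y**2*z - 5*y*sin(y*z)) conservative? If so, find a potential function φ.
Yes, F is conservative. φ = -y**2*z**2 - 5*sin(x) + 5*cos(y*z)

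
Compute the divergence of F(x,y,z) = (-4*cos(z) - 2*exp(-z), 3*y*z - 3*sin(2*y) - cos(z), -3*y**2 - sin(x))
3*z - 6*cos(2*y)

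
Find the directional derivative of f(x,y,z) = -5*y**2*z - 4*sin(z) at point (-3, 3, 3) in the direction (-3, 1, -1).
sqrt(11)*(-45 + 4*cos(3))/11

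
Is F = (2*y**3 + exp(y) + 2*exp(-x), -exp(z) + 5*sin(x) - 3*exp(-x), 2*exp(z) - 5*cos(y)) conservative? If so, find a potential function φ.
No, ∇×F = (exp(z) + 5*sin(y), 0, -6*y**2 - exp(y) + 5*cos(x) + 3*exp(-x)) ≠ 0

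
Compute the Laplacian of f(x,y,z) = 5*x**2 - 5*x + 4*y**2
18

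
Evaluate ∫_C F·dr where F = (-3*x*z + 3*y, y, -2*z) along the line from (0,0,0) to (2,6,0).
36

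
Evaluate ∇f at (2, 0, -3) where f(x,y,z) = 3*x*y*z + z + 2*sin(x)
(2*cos(2), -18, 1)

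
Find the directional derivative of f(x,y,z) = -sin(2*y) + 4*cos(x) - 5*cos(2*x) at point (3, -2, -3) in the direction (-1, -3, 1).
2*sqrt(11)*(3*cos(4) + 2*sin(3) - 5*sin(6))/11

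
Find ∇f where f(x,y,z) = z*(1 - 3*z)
(0, 0, 1 - 6*z)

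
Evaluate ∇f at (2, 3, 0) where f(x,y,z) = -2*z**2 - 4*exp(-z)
(0, 0, 4)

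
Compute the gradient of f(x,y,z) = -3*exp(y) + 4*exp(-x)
(-4*exp(-x), -3*exp(y), 0)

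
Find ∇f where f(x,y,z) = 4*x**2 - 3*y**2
(8*x, -6*y, 0)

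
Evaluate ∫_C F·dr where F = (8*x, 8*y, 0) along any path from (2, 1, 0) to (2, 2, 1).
12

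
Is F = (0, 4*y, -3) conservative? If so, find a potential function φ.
Yes, F is conservative. φ = 2*y**2 - 3*z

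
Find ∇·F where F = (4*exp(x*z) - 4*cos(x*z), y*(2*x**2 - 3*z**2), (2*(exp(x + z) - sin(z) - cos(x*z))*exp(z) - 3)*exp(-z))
2*x**2 + 2*x*sin(x*z) - 3*z**2 + 4*z*exp(x*z) + 4*z*sin(x*z) + 2*exp(x + z) - 2*cos(z) + 3*exp(-z)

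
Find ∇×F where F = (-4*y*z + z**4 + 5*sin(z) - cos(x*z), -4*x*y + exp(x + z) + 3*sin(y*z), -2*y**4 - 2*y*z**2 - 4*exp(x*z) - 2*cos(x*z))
(-8*y**3 - 3*y*cos(y*z) - 2*z**2 - exp(x + z), x*sin(x*z) - 4*y + 4*z**3 + 4*z*exp(x*z) - 2*z*sin(x*z) + 5*cos(z), -4*y + 4*z + exp(x + z))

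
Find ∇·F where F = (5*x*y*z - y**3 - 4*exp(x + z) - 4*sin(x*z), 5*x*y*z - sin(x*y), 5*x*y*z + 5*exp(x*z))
5*x*y + 5*x*z + 5*x*exp(x*z) - x*cos(x*y) + 5*y*z - 4*z*cos(x*z) - 4*exp(x + z)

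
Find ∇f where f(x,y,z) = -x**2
(-2*x, 0, 0)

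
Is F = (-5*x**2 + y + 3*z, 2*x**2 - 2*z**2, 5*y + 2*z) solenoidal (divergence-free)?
No, ∇·F = 2 - 10*x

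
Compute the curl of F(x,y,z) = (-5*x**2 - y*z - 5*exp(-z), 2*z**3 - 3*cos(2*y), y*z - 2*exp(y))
(-6*z**2 + z - 2*exp(y), -y + 5*exp(-z), z)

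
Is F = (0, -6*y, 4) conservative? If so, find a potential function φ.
Yes, F is conservative. φ = -3*y**2 + 4*z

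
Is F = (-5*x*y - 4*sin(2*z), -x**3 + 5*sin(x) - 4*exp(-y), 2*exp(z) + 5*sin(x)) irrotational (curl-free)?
No, ∇×F = (0, -5*cos(x) - 8*cos(2*z), -3*x**2 + 5*x + 5*cos(x))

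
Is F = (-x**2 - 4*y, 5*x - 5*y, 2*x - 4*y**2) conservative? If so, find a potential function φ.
No, ∇×F = (-8*y, -2, 9) ≠ 0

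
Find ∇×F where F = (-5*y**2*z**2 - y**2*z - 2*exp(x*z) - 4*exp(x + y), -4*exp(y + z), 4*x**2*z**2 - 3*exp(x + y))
(-3*exp(x + y) + 4*exp(y + z), -8*x*z**2 - 2*x*exp(x*z) - 10*y**2*z - y**2 + 3*exp(x + y), 10*y*z**2 + 2*y*z + 4*exp(x + y))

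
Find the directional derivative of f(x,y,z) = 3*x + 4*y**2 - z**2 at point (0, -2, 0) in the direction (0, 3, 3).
-8*sqrt(2)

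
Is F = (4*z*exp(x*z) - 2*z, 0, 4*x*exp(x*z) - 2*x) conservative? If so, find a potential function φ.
Yes, F is conservative. φ = -2*x*z + 4*exp(x*z)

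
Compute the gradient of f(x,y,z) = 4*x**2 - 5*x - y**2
(8*x - 5, -2*y, 0)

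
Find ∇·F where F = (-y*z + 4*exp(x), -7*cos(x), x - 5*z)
4*exp(x) - 5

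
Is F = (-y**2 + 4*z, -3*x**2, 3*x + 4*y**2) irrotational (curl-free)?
No, ∇×F = (8*y, 1, -6*x + 2*y)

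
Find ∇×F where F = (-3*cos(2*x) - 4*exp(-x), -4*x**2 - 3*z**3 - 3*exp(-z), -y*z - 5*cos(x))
(9*z**2 - z - 3*exp(-z), -5*sin(x), -8*x)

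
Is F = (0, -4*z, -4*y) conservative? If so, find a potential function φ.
Yes, F is conservative. φ = -4*y*z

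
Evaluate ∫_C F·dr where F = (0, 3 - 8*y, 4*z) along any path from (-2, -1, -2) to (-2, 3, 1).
-26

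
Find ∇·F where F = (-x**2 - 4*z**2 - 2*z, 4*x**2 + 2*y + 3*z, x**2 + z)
3 - 2*x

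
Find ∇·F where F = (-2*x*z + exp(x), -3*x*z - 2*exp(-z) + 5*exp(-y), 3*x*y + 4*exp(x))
-2*z + exp(x) - 5*exp(-y)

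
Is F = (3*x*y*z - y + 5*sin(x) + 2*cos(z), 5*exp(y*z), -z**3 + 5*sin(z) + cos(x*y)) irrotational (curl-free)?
No, ∇×F = (-x*sin(x*y) - 5*y*exp(y*z), 3*x*y + y*sin(x*y) - 2*sin(z), -3*x*z + 1)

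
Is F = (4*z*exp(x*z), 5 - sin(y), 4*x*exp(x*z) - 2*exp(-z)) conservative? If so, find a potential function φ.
Yes, F is conservative. φ = 5*y + 4*exp(x*z) + cos(y) + 2*exp(-z)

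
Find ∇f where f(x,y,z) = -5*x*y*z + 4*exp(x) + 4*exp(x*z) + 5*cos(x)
(-5*y*z + 4*z*exp(x*z) + 4*exp(x) - 5*sin(x), -5*x*z, x*(-5*y + 4*exp(x*z)))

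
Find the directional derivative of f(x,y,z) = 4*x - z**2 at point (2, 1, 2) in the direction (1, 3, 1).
0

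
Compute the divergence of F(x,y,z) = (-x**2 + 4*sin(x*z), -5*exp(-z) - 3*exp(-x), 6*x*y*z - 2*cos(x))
6*x*y - 2*x + 4*z*cos(x*z)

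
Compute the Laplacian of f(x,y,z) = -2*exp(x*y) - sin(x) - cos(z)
-2*x**2*exp(x*y) - 2*y**2*exp(x*y) + sin(x) + cos(z)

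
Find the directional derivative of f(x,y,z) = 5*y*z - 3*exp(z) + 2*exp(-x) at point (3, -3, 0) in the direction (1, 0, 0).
-2*exp(-3)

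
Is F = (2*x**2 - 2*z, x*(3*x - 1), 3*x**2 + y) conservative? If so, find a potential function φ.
No, ∇×F = (1, -6*x - 2, 6*x - 1) ≠ 0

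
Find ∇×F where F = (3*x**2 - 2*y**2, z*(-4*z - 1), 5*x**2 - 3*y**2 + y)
(-6*y + 8*z + 2, -10*x, 4*y)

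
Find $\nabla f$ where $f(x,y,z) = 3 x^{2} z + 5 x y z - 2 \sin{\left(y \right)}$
(z*(6*x + 5*y), 5*x*z - 2*cos(y), x*(3*x + 5*y))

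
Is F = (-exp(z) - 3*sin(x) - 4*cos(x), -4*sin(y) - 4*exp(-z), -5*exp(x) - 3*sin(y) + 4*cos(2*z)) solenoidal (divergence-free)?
No, ∇·F = 4*sin(x) - 8*sin(2*z) - 3*cos(x) - 4*cos(y)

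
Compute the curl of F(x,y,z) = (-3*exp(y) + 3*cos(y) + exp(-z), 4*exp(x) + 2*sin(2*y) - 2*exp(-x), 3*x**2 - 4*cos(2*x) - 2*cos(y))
(2*sin(y), -6*x - 8*sin(2*x) - exp(-z), 4*exp(x) + 3*exp(y) + 3*sin(y) + 2*exp(-x))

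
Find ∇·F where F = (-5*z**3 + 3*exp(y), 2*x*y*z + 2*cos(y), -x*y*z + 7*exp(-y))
-x*y + 2*x*z - 2*sin(y)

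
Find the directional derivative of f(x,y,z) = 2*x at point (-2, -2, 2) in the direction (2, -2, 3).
4*sqrt(17)/17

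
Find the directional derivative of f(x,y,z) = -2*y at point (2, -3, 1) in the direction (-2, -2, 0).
sqrt(2)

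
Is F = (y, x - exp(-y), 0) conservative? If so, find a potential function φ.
Yes, F is conservative. φ = x*y + exp(-y)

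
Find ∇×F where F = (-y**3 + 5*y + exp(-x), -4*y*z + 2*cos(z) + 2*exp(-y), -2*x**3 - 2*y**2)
(2*sin(z), 6*x**2, 3*y**2 - 5)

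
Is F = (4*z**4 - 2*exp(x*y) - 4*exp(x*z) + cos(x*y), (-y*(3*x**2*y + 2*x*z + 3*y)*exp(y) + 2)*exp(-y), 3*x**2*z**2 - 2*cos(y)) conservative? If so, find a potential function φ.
No, ∇×F = (2*x*y + 2*sin(y), -6*x*z**2 - 4*x*exp(x*z) + 16*z**3, 2*x*exp(x*y) + x*sin(x*y) - 2*y*(3*x*y + z)) ≠ 0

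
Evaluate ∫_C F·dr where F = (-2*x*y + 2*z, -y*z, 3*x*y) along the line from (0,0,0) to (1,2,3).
11/3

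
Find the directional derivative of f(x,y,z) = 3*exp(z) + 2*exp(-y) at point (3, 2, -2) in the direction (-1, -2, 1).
7*sqrt(6)*exp(-2)/6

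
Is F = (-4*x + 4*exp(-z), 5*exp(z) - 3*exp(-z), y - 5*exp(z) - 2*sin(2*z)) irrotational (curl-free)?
No, ∇×F = (-5*exp(z) + 1 - 3*exp(-z), -4*exp(-z), 0)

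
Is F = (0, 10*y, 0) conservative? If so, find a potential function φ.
Yes, F is conservative. φ = 5*y**2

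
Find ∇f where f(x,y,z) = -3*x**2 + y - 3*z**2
(-6*x, 1, -6*z)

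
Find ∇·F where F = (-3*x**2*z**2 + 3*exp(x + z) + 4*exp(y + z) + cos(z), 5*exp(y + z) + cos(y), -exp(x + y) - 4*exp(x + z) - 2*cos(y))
-6*x*z**2 - exp(x + z) + 5*exp(y + z) - sin(y)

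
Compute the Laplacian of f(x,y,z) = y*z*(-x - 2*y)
-4*z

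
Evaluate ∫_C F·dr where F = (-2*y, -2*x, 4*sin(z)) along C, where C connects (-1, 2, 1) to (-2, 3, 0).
4*cos(1) + 4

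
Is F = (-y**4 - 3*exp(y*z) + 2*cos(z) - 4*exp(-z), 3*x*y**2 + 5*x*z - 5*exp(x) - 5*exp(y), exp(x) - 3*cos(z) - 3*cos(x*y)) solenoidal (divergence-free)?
No, ∇·F = 6*x*y - 5*exp(y) + 3*sin(z)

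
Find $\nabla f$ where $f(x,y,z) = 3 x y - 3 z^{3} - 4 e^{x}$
(3*y - 4*exp(x), 3*x, -9*z**2)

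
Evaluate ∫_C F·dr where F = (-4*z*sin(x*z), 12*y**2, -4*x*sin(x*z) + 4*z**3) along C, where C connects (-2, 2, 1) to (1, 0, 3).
4*cos(3) - 4*cos(2) + 48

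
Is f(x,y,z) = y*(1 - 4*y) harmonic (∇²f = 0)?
No, ∇²f = -8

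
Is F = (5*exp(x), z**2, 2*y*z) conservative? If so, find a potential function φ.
Yes, F is conservative. φ = y*z**2 + 5*exp(x)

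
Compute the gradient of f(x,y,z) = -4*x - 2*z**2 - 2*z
(-4, 0, -4*z - 2)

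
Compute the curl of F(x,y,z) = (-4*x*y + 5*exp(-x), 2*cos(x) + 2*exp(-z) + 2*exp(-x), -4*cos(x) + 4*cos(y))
(-4*sin(y) + 2*exp(-z), -4*sin(x), 4*x - 2*sin(x) - 2*exp(-x))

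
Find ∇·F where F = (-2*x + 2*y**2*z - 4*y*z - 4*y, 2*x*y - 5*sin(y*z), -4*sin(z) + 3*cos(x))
2*x - 5*z*cos(y*z) - 4*cos(z) - 2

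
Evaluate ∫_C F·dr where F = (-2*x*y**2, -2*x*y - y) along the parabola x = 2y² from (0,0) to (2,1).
-25/6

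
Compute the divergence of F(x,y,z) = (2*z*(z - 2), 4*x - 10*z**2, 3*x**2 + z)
1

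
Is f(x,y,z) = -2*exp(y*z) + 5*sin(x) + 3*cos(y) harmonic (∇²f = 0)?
No, ∇²f = -2*y**2*exp(y*z) - 2*z**2*exp(y*z) - 5*sin(x) - 3*cos(y)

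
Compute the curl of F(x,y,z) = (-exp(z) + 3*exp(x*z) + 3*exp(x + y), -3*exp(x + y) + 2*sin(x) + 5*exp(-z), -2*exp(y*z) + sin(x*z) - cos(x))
(-2*z*exp(y*z) + 5*exp(-z), 3*x*exp(x*z) - z*cos(x*z) - exp(z) - sin(x), -6*exp(x + y) + 2*cos(x))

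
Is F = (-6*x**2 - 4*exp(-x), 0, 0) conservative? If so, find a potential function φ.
Yes, F is conservative. φ = -2*x**3 + 4*exp(-x)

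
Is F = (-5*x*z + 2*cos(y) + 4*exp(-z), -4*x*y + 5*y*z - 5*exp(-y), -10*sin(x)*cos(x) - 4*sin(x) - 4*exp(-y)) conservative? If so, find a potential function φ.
No, ∇×F = (-5*y + 4*exp(-y), -5*x + 4*cos(x) + 10*cos(2*x) - 4*exp(-z), -4*y + 2*sin(y)) ≠ 0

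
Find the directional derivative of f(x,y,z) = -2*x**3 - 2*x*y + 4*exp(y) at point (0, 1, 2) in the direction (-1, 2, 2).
2/3 + 8*E/3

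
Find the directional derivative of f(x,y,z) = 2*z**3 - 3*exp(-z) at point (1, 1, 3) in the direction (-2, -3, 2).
6*sqrt(17)*(1 + 18*exp(3))*exp(-3)/17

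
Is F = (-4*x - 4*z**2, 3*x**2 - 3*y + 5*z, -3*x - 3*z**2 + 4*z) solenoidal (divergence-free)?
No, ∇·F = -6*z - 3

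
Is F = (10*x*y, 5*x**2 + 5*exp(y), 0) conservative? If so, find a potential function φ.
Yes, F is conservative. φ = 5*x**2*y + 5*exp(y)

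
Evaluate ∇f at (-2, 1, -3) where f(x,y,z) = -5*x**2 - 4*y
(20, -4, 0)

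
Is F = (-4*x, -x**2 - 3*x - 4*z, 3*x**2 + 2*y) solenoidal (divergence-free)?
No, ∇·F = -4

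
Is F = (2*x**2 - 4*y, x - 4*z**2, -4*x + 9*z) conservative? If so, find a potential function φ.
No, ∇×F = (8*z, 4, 5) ≠ 0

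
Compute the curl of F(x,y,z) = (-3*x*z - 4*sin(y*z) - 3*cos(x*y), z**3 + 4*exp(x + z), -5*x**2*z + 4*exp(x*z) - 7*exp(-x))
(-3*z**2 - 4*exp(x + z), 10*x*z - 3*x - 4*y*cos(y*z) - 4*z*exp(x*z) - 7*exp(-x), -3*x*sin(x*y) + 4*z*cos(y*z) + 4*exp(x + z))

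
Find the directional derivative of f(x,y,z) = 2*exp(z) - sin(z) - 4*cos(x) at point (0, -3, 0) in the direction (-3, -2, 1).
sqrt(14)/14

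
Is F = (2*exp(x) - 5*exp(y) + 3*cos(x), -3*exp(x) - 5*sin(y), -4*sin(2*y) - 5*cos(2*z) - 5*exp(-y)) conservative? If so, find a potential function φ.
No, ∇×F = (-8*cos(2*y) + 5*exp(-y), 0, -3*exp(x) + 5*exp(y)) ≠ 0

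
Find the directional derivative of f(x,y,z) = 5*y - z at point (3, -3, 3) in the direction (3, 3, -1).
16*sqrt(19)/19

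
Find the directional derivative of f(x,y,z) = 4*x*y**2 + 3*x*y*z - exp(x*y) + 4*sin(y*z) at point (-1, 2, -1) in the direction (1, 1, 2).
sqrt(6)*(-15*exp(2) + 12*exp(2)*cos(2) - 1)*exp(-2)/6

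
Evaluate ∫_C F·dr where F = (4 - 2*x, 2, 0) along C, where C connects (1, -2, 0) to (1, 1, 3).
6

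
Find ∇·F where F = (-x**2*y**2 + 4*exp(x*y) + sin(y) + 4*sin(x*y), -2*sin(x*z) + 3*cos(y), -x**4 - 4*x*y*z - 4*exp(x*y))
-2*x*y**2 - 4*x*y + 4*y*exp(x*y) + 4*y*cos(x*y) - 3*sin(y)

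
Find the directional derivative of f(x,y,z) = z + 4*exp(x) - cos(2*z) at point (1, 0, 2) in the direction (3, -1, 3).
3*sqrt(19)*(2*sin(4) + 1 + 4*E)/19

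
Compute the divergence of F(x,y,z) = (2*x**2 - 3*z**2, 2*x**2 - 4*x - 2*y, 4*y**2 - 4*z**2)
4*x - 8*z - 2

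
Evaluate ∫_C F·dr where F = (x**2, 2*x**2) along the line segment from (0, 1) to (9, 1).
243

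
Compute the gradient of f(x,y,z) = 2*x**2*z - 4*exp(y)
(4*x*z, -4*exp(y), 2*x**2)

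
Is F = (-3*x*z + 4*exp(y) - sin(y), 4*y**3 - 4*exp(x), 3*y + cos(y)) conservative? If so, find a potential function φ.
No, ∇×F = (3 - sin(y), -3*x, -4*exp(x) - 4*exp(y) + cos(y)) ≠ 0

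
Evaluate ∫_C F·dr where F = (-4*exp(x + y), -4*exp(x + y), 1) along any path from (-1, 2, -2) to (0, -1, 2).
4 + 8*sinh(1)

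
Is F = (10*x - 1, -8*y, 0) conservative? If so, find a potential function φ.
Yes, F is conservative. φ = 5*x**2 - x - 4*y**2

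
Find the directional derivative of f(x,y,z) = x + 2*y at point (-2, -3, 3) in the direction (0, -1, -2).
-2*sqrt(5)/5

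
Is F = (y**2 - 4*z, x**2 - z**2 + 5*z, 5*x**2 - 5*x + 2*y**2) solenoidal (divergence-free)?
Yes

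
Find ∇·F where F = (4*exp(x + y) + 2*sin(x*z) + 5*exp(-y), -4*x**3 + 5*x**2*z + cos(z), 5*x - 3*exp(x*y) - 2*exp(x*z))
-2*x*exp(x*z) + 2*z*cos(x*z) + 4*exp(x + y)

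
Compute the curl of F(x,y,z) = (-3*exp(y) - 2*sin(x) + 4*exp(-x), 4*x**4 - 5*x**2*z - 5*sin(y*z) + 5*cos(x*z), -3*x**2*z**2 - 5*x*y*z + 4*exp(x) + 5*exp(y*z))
(5*x**2 - 5*x*z + 5*x*sin(x*z) + 5*y*cos(y*z) + 5*z*exp(y*z), 6*x*z**2 + 5*y*z - 4*exp(x), 16*x**3 - 10*x*z - 5*z*sin(x*z) + 3*exp(y))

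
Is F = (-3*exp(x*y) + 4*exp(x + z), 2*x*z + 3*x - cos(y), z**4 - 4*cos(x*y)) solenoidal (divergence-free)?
No, ∇·F = -3*y*exp(x*y) + 4*z**3 + 4*exp(x + z) + sin(y)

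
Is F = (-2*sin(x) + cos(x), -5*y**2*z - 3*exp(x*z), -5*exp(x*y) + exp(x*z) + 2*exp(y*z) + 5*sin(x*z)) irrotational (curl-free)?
No, ∇×F = (-5*x*exp(x*y) + 3*x*exp(x*z) + 5*y**2 + 2*z*exp(y*z), 5*y*exp(x*y) - z*exp(x*z) - 5*z*cos(x*z), -3*z*exp(x*z))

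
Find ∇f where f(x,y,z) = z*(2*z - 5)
(0, 0, 4*z - 5)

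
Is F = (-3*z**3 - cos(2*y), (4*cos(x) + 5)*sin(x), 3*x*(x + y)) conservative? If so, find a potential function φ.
No, ∇×F = (3*x, -6*x - 3*y - 9*z**2, -2*sin(2*y) + 5*cos(x) + 4*cos(2*x)) ≠ 0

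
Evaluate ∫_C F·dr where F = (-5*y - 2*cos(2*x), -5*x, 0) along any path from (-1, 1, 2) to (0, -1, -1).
-5 - sin(2)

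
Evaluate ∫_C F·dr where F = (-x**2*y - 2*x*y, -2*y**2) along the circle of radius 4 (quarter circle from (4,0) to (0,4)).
16*pi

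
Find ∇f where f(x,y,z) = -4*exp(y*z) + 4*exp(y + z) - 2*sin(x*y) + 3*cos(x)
(-2*y*cos(x*y) - 3*sin(x), -2*x*cos(x*y) - 4*z*exp(y*z) + 4*exp(y + z), -4*y*exp(y*z) + 4*exp(y + z))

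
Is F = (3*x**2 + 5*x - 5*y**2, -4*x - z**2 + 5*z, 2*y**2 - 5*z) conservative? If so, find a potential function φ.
No, ∇×F = (4*y + 2*z - 5, 0, 10*y - 4) ≠ 0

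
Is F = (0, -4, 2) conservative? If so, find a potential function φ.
Yes, F is conservative. φ = -4*y + 2*z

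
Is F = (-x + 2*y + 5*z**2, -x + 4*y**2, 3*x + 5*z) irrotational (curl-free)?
No, ∇×F = (0, 10*z - 3, -3)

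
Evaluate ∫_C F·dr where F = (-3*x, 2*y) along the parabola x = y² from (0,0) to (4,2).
-20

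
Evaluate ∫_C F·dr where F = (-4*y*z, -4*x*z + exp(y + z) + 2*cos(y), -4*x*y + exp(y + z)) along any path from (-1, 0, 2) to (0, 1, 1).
2*sin(1)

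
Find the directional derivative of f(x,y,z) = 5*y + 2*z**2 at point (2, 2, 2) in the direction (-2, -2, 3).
14*sqrt(17)/17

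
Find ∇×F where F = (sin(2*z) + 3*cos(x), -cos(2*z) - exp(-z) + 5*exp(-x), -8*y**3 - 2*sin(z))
(-24*y**2 - 2*sin(2*z) - exp(-z), 2*cos(2*z), -5*exp(-x))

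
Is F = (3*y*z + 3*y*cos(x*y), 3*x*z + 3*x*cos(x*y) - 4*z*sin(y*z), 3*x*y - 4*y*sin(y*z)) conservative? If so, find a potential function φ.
Yes, F is conservative. φ = 3*x*y*z + 3*sin(x*y) + 4*cos(y*z)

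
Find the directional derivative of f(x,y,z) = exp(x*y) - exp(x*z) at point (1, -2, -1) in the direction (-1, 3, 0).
sqrt(10)*(5 - E)*exp(-2)/10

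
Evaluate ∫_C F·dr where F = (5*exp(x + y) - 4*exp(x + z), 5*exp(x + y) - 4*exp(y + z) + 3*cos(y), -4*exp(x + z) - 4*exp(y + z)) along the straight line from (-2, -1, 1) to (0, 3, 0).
-5*exp(-3) + 3*sin(3) + 4*exp(-1) + 3*sin(1) + exp(3)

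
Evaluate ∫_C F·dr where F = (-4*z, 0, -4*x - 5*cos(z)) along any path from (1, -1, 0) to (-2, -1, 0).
0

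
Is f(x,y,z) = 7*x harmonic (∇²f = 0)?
Yes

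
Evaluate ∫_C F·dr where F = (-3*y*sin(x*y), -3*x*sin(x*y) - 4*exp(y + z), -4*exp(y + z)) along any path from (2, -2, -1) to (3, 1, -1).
-4 + 3*cos(3) + 4*exp(-3) - 3*cos(4)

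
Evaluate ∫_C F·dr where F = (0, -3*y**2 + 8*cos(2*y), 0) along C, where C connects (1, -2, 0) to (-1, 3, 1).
-35 + 4*sin(4) + 4*sin(6)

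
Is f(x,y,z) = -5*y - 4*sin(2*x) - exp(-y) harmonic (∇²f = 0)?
No, ∇²f = 16*sin(2*x) - exp(-y)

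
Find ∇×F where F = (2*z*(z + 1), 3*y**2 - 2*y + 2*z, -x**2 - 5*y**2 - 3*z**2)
(-10*y - 2, 2*x + 4*z + 2, 0)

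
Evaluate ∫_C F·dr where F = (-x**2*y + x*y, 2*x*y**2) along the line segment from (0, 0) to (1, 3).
55/4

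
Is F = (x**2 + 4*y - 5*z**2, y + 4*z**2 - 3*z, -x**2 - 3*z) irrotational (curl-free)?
No, ∇×F = (3 - 8*z, 2*x - 10*z, -4)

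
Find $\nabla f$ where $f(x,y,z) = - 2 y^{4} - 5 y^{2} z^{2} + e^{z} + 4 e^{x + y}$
(4*exp(x + y), -8*y**3 - 10*y*z**2 + 4*exp(x + y), -10*y**2*z + exp(z))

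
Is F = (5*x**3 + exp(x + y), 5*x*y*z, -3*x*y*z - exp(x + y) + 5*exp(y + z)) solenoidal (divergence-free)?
No, ∇·F = 15*x**2 - 3*x*y + 5*x*z + exp(x + y) + 5*exp(y + z)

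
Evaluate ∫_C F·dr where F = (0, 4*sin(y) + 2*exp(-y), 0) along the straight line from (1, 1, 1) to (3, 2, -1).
-2*exp(-2) + 2*exp(-1) - 4*cos(2) + 4*cos(1)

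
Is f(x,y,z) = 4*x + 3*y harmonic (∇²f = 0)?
Yes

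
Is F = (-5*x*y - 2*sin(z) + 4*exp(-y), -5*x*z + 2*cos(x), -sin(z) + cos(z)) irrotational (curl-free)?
No, ∇×F = (5*x, -2*cos(z), 5*x - 5*z - 2*sin(x) + 4*exp(-y))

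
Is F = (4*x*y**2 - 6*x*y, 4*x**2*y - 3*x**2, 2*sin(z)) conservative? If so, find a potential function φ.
Yes, F is conservative. φ = 2*x**2*y**2 - 3*x**2*y - 2*cos(z)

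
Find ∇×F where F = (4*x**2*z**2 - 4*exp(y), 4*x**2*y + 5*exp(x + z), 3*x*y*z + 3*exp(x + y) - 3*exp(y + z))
(3*x*z + 3*exp(x + y) - 5*exp(x + z) - 3*exp(y + z), 8*x**2*z - 3*y*z - 3*exp(x + y), 8*x*y + 4*exp(y) + 5*exp(x + z))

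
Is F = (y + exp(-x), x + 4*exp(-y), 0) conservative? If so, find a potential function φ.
Yes, F is conservative. φ = x*y - 4*exp(-y) - exp(-x)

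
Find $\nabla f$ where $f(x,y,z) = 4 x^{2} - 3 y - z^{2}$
(8*x, -3, -2*z)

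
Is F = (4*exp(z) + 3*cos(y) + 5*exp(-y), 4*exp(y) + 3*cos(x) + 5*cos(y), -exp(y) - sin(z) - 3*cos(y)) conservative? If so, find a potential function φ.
No, ∇×F = (-exp(y) + 3*sin(y), 4*exp(z), -3*sin(x) + 3*sin(y) + 5*exp(-y)) ≠ 0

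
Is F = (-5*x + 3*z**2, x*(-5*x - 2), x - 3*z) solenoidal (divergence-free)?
No, ∇·F = -8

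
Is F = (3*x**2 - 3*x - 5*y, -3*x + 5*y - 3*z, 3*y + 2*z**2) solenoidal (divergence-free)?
No, ∇·F = 6*x + 4*z + 2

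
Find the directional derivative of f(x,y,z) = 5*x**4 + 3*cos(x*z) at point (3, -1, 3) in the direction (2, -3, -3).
9*sqrt(22)*(sin(9) + 120)/22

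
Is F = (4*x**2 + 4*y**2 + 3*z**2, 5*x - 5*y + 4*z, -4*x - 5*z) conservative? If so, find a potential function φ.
No, ∇×F = (-4, 6*z + 4, 5 - 8*y) ≠ 0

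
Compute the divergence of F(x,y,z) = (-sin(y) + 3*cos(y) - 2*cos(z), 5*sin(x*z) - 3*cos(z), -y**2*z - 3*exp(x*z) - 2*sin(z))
-3*x*exp(x*z) - y**2 - 2*cos(z)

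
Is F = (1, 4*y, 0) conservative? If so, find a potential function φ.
Yes, F is conservative. φ = x + 2*y**2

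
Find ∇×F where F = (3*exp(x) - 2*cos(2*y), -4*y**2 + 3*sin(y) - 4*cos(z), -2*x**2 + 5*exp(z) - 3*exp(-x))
(-4*sin(z), 4*x - 3*exp(-x), -4*sin(2*y))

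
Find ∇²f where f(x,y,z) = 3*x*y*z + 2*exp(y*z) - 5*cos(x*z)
5*x**2*cos(x*z) + 2*y**2*exp(y*z) + 2*z**2*exp(y*z) + 5*z**2*cos(x*z)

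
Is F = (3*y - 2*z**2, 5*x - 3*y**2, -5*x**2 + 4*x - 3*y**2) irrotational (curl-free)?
No, ∇×F = (-6*y, 10*x - 4*z - 4, 2)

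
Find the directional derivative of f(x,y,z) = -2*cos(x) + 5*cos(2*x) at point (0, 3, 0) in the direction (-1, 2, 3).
0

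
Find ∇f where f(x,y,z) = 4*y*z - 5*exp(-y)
(0, 4*z + 5*exp(-y), 4*y)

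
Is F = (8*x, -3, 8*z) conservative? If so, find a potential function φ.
Yes, F is conservative. φ = 4*x**2 - 3*y + 4*z**2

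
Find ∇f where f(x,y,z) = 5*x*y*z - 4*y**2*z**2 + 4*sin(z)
(5*y*z, z*(5*x - 8*y*z), 5*x*y - 8*y**2*z + 4*cos(z))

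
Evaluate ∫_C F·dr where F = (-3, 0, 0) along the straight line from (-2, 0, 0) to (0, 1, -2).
-6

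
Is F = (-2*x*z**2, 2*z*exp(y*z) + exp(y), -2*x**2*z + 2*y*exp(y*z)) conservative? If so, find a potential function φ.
Yes, F is conservative. φ = -x**2*z**2 + exp(y) + 2*exp(y*z)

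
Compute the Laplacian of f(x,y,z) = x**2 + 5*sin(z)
2 - 5*sin(z)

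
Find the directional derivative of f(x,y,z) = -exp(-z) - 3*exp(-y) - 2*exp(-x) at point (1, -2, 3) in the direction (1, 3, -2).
sqrt(14)*(-2 + 2*exp(2) + 9*exp(5))*exp(-3)/14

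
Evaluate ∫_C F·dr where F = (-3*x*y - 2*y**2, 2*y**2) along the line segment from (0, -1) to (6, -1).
42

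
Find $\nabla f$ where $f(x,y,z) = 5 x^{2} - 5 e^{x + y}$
(10*x - 5*exp(x + y), -5*exp(x + y), 0)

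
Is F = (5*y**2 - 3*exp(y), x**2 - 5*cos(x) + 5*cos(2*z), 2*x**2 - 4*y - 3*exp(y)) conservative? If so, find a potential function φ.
No, ∇×F = (-3*exp(y) + 10*sin(2*z) - 4, -4*x, 2*x - 10*y + 3*exp(y) + 5*sin(x)) ≠ 0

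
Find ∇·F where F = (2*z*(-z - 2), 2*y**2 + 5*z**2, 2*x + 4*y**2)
4*y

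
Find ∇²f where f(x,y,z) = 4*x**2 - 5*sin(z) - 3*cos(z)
5*sin(z) + 3*cos(z) + 8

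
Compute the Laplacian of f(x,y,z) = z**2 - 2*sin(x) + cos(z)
2*sin(x) - cos(z) + 2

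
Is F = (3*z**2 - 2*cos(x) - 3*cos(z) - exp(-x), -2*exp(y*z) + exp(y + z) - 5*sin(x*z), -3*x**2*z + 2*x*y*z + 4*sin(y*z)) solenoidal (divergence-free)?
No, ∇·F = -3*x**2 + 2*x*y + 4*y*cos(y*z) - 2*z*exp(y*z) + exp(y + z) + 2*sin(x) + exp(-x)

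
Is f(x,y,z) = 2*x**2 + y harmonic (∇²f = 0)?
No, ∇²f = 4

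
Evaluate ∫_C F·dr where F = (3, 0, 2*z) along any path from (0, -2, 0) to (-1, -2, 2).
1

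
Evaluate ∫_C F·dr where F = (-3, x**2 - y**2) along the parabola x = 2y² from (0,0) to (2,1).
-83/15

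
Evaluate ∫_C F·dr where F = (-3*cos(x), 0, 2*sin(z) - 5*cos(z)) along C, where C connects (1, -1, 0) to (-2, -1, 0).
3*sin(1) + 3*sin(2)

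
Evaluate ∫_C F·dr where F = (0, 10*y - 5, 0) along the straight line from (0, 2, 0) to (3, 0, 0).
-10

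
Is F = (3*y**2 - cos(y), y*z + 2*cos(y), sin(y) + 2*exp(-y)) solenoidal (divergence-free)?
No, ∇·F = z - 2*sin(y)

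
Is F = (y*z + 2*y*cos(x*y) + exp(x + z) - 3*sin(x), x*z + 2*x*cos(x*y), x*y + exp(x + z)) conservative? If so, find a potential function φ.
Yes, F is conservative. φ = x*y*z + exp(x + z) + 2*sin(x*y) + 3*cos(x)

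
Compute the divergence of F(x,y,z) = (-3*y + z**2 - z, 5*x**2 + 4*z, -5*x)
0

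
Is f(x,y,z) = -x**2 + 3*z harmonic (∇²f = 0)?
No, ∇²f = -2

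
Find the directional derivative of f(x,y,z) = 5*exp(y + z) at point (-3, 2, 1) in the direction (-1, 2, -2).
0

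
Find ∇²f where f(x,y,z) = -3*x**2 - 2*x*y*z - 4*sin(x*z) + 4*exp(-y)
4*x**2*sin(x*z) + 4*z**2*sin(x*z) - 6 + 4*exp(-y)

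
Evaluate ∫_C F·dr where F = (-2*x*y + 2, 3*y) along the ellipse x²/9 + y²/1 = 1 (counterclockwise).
0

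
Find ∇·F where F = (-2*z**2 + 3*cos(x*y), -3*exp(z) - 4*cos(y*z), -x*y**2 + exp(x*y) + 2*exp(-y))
-3*y*sin(x*y) + 4*z*sin(y*z)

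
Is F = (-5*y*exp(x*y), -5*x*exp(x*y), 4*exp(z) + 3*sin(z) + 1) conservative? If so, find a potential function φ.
Yes, F is conservative. φ = z + 4*exp(z) - 5*exp(x*y) - 3*cos(z)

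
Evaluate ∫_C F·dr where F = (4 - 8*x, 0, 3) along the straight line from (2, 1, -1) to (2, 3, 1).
6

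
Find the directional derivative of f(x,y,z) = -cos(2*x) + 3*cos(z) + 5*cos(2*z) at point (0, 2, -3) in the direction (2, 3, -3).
-3*sqrt(22)*(10*sin(6) + 3*sin(3))/22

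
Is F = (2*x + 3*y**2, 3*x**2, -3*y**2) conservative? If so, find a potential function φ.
No, ∇×F = (-6*y, 0, 6*x - 6*y) ≠ 0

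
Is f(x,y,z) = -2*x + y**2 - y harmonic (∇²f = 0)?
No, ∇²f = 2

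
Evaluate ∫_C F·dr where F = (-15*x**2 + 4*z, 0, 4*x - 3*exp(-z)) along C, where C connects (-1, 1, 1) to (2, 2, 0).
-38 - 3*exp(-1)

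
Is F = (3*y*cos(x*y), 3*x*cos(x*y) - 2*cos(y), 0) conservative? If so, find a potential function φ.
Yes, F is conservative. φ = -2*sin(y) + 3*sin(x*y)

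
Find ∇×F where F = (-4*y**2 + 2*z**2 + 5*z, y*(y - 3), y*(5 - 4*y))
(5 - 8*y, 4*z + 5, 8*y)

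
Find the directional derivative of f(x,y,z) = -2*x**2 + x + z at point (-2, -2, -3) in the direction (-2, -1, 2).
-16/3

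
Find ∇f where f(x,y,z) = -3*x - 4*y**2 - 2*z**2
(-3, -8*y, -4*z)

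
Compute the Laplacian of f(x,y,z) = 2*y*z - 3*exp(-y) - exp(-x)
-3*exp(-y) - exp(-x)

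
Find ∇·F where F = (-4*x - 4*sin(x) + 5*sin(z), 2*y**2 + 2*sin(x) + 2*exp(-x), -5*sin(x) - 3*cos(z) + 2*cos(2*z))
4*y + 3*sin(z) - 4*sin(2*z) - 4*cos(x) - 4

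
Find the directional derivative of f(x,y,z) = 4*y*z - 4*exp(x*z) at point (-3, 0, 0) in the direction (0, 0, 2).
12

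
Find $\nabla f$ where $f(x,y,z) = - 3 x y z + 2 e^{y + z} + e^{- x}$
(-3*y*z - exp(-x), -3*x*z + 2*exp(y + z), -3*x*y + 2*exp(y + z))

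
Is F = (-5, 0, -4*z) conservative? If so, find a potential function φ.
Yes, F is conservative. φ = -5*x - 2*z**2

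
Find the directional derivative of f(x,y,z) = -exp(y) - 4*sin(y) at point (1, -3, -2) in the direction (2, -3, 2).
3*sqrt(17)*(4*exp(3)*cos(3) + 1)*exp(-3)/17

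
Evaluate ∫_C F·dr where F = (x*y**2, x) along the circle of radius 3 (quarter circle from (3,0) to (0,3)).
-81/4 + 9*pi/4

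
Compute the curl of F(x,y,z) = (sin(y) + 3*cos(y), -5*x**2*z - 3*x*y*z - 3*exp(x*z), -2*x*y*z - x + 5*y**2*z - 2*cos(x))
(5*x**2 + 3*x*y - 2*x*z + 3*x*exp(x*z) + 10*y*z, 2*y*z - 2*sin(x) + 1, -10*x*z - 3*y*z - 3*z*exp(x*z) + 3*sin(y) - cos(y))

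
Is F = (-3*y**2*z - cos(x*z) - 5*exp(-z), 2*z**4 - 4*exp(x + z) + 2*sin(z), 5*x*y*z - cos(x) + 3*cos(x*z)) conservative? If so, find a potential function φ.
No, ∇×F = (5*x*z - 8*z**3 + 4*exp(x + z) - 2*cos(z), x*sin(x*z) - 3*y**2 - 5*y*z + 3*z*sin(x*z) - sin(x) + 5*exp(-z), 6*y*z - 4*exp(x + z)) ≠ 0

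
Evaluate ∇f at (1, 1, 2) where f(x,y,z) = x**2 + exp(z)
(2, 0, exp(2))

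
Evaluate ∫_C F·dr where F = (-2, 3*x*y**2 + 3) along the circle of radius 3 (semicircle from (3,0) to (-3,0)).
12 + 243*pi/8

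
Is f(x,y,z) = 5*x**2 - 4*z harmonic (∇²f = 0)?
No, ∇²f = 10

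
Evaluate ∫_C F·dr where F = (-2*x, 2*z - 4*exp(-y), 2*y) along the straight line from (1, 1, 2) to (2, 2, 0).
-7 - 4*exp(-1) + 4*exp(-2)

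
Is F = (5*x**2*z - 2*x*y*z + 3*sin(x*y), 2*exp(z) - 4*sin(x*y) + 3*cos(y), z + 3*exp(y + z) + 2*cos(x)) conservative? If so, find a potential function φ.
No, ∇×F = ((3*exp(y) - 2)*exp(z), 5*x**2 - 2*x*y + 2*sin(x), 2*x*z - 3*x*cos(x*y) - 4*y*cos(x*y)) ≠ 0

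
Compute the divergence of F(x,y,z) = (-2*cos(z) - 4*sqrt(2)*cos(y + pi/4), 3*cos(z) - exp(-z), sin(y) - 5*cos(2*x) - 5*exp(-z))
5*exp(-z)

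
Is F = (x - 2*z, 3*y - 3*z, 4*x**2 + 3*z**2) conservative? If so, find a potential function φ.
No, ∇×F = (3, -8*x - 2, 0) ≠ 0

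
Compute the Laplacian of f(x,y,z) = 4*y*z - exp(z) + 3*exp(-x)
-exp(z) + 3*exp(-x)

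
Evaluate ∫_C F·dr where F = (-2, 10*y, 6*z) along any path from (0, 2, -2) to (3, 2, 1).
-15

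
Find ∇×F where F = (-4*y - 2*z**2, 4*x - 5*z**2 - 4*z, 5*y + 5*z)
(10*z + 9, -4*z, 8)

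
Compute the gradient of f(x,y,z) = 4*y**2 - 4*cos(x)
(4*sin(x), 8*y, 0)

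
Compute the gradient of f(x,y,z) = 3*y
(0, 3, 0)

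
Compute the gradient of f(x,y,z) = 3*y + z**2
(0, 3, 2*z)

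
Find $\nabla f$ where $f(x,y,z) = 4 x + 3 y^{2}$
(4, 6*y, 0)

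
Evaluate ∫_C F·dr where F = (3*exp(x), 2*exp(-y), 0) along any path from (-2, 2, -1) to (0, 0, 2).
1 - exp(-2)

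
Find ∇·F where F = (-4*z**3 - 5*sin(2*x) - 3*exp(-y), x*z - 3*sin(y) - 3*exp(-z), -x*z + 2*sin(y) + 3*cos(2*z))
-x - 6*sin(2*z) - 10*cos(2*x) - 3*cos(y)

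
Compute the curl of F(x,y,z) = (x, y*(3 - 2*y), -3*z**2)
(0, 0, 0)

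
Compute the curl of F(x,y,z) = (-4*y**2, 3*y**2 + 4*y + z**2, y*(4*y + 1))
(8*y - 2*z + 1, 0, 8*y)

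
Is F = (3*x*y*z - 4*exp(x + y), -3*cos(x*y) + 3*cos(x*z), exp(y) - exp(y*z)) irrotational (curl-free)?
No, ∇×F = (3*x*sin(x*z) - z*exp(y*z) + exp(y), 3*x*y, -3*x*z + 3*y*sin(x*y) - 3*z*sin(x*z) + 4*exp(x + y))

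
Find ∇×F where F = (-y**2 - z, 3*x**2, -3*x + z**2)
(0, 2, 6*x + 2*y)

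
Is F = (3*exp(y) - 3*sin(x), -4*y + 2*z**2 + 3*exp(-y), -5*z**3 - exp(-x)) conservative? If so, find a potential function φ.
No, ∇×F = (-4*z, -exp(-x), -3*exp(y)) ≠ 0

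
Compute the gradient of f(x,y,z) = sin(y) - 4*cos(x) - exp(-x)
(4*sin(x) + exp(-x), cos(y), 0)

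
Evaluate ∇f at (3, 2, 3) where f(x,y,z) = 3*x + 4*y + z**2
(3, 4, 6)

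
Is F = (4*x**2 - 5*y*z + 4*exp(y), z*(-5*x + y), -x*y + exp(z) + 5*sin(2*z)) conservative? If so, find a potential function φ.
No, ∇×F = (4*x - y, -4*y, -4*exp(y)) ≠ 0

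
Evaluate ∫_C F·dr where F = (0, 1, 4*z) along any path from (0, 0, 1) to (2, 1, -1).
1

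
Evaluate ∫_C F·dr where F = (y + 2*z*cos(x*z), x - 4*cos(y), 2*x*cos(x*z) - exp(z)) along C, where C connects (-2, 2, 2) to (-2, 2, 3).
-exp(3) + 2*sin(4) - 2*sin(6) + exp(2)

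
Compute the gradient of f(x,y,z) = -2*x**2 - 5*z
(-4*x, 0, -5)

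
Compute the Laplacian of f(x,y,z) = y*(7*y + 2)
14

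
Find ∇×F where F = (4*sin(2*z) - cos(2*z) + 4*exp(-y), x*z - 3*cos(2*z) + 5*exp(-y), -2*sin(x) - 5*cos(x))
(-x - 6*sin(2*z), -5*sin(x) + 2*sin(2*z) + 2*cos(x) + 8*cos(2*z), z + 4*exp(-y))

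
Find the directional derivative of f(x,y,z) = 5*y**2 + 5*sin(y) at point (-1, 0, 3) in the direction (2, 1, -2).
5/3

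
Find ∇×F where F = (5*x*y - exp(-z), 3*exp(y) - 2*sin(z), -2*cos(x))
(2*cos(z), -2*sin(x) + exp(-z), -5*x)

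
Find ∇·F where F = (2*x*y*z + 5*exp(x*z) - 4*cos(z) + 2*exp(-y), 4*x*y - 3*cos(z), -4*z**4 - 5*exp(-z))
4*x + 2*y*z - 16*z**3 + 5*z*exp(x*z) + 5*exp(-z)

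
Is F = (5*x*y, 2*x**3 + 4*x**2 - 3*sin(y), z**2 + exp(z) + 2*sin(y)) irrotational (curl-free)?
No, ∇×F = (2*cos(y), 0, 3*x*(2*x + 1))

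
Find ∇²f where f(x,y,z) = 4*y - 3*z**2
-6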